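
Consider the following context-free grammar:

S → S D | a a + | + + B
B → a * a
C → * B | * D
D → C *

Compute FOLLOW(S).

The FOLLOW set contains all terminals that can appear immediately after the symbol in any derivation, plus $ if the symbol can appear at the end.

We compute FOLLOW(S) using the standard algorithm.
FOLLOW(S) starts with {$}.
FIRST(B) = {a}
FIRST(C) = {*}
FIRST(D) = {*}
FIRST(S) = {+, a}
FOLLOW(B) = {$, *}
FOLLOW(C) = {*}
FOLLOW(D) = {$, *}
FOLLOW(S) = {$, *}
Therefore, FOLLOW(S) = {$, *}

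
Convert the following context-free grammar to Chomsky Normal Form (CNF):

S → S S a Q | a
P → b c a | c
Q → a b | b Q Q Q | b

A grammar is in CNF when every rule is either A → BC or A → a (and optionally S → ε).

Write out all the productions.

TA → a; S → a; TB → b; TC → c; P → c; Q → b; S → S X0; X0 → S X1; X1 → TA Q; P → TB X2; X2 → TC TA; Q → TA TB; Q → TB X3; X3 → Q X4; X4 → Q Q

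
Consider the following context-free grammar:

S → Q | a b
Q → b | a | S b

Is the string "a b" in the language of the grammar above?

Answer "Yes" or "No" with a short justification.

Yes - a valid derivation exists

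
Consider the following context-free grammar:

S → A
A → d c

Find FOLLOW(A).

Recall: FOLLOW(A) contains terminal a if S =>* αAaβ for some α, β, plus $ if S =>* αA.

We compute FOLLOW(A) using the standard algorithm.
FOLLOW(S) starts with {$}.
FIRST(A) = {d}
FIRST(S) = {d}
FOLLOW(A) = {$}
FOLLOW(S) = {$}
Therefore, FOLLOW(A) = {$}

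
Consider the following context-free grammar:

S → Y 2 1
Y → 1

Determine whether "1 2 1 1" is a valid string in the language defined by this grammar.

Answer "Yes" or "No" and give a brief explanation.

No - no valid derivation exists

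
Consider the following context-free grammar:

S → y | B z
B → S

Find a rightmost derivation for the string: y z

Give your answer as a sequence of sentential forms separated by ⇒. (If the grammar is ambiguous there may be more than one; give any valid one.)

S ⇒ B z ⇒ S z ⇒ y z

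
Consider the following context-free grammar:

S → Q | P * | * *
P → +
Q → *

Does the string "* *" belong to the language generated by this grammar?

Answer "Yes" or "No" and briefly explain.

Yes - a valid derivation exists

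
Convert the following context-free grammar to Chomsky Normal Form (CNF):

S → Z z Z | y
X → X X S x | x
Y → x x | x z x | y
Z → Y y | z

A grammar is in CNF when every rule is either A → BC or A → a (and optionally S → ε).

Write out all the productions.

TZ → z; S → y; TX → x; X → x; Y → y; TY → y; Z → z; S → Z X0; X0 → TZ Z; X → X X1; X1 → X X2; X2 → S TX; Y → TX TX; Y → TX X3; X3 → TZ TX; Z → Y TY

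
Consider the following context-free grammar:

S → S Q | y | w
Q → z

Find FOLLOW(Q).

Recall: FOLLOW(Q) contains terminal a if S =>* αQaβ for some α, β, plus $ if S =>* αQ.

We compute FOLLOW(Q) using the standard algorithm.
FOLLOW(S) starts with {$}.
FIRST(Q) = {z}
FIRST(S) = {w, y}
FOLLOW(Q) = {$, z}
FOLLOW(S) = {$, z}
Therefore, FOLLOW(Q) = {$, z}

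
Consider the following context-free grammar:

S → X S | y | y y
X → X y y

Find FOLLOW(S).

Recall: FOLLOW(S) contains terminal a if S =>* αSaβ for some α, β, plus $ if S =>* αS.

We compute FOLLOW(S) using the standard algorithm.
FOLLOW(S) starts with {$}.
FIRST(S) = {y}
FIRST(X) = {}
FOLLOW(S) = {$}
FOLLOW(X) = {y}
Therefore, FOLLOW(S) = {$}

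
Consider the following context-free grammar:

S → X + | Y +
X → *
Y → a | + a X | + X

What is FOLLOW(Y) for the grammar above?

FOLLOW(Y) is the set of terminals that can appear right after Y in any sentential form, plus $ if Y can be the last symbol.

We compute FOLLOW(Y) using the standard algorithm.
FOLLOW(S) starts with {$}.
FIRST(S) = {*, +, a}
FIRST(X) = {*}
FIRST(Y) = {+, a}
FOLLOW(S) = {$}
FOLLOW(X) = {+}
FOLLOW(Y) = {+}
Therefore, FOLLOW(Y) = {+}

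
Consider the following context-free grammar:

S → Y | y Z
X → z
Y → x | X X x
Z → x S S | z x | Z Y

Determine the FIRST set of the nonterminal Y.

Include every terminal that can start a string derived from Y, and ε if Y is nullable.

We compute FIRST(Y) using the standard algorithm.
FIRST(S) = {x, y, z}
FIRST(X) = {z}
FIRST(Y) = {x, z}
FIRST(Z) = {x, z}
Therefore, FIRST(Y) = {x, z}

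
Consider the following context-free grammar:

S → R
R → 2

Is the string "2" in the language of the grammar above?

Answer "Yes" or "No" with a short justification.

Yes - a valid derivation exists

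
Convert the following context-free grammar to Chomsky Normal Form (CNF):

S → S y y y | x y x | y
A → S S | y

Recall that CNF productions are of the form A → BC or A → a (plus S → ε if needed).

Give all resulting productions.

TY → y; TX → x; S → y; A → y; S → S X0; X0 → TY X1; X1 → TY TY; S → TX X2; X2 → TY TX; A → S S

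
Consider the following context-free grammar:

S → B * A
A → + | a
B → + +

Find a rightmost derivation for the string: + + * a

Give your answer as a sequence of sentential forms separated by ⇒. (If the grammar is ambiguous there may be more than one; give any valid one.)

S ⇒ B * A ⇒ B * a ⇒ + + * a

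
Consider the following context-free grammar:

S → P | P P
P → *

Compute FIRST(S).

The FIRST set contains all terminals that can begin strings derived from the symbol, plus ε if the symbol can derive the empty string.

We compute FIRST(S) using the standard algorithm.
FIRST(P) = {*}
FIRST(S) = {*}
Therefore, FIRST(S) = {*}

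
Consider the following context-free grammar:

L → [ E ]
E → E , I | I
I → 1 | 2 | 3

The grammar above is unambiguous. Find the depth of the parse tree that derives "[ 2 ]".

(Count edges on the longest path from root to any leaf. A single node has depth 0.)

3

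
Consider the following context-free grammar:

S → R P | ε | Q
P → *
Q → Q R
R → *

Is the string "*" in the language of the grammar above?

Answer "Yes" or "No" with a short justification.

No - no valid derivation exists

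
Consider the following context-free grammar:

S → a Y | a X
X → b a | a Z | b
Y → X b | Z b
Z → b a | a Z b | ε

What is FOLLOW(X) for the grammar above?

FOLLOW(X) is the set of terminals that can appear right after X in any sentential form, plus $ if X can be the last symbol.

We compute FOLLOW(X) using the standard algorithm.
FOLLOW(S) starts with {$}.
FIRST(S) = {a}
FIRST(X) = {a, b}
FIRST(Y) = {a, b}
FIRST(Z) = {a, b, ε}
FOLLOW(S) = {$}
FOLLOW(X) = {$, b}
FOLLOW(Y) = {$}
FOLLOW(Z) = {$, b}
Therefore, FOLLOW(X) = {$, b}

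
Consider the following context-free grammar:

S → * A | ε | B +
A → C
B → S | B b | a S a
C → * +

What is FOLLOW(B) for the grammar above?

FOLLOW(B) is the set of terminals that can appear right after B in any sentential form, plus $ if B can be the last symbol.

We compute FOLLOW(B) using the standard algorithm.
FOLLOW(S) starts with {$}.
FIRST(A) = {*}
FIRST(B) = {*, +, a, b, ε}
FIRST(C) = {*}
FIRST(S) = {*, +, a, b, ε}
FOLLOW(A) = {$, +, a, b}
FOLLOW(B) = {+, b}
FOLLOW(C) = {$, +, a, b}
FOLLOW(S) = {$, +, a, b}
Therefore, FOLLOW(B) = {+, b}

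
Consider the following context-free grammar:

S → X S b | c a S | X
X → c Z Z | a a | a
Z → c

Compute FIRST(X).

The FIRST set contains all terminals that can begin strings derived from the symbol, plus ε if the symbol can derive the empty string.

We compute FIRST(X) using the standard algorithm.
FIRST(S) = {a, c}
FIRST(X) = {a, c}
FIRST(Z) = {c}
Therefore, FIRST(X) = {a, c}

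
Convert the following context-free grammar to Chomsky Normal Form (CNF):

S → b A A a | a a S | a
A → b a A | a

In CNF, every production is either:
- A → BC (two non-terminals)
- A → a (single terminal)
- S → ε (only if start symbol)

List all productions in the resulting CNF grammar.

TB → b; TA → a; S → a; A → a; S → TB X0; X0 → A X1; X1 → A TA; S → TA X2; X2 → TA S; A → TB X3; X3 → TA A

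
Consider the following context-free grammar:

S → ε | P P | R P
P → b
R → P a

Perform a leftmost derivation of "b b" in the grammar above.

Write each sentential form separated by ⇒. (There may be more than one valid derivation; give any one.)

S ⇒ P P ⇒ b P ⇒ b b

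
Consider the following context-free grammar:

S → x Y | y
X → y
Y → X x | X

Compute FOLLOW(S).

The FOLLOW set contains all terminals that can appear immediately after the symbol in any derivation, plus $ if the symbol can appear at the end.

We compute FOLLOW(S) using the standard algorithm.
FOLLOW(S) starts with {$}.
FIRST(S) = {x, y}
FIRST(X) = {y}
FIRST(Y) = {y}
FOLLOW(S) = {$}
FOLLOW(X) = {$, x}
FOLLOW(Y) = {$}
Therefore, FOLLOW(S) = {$}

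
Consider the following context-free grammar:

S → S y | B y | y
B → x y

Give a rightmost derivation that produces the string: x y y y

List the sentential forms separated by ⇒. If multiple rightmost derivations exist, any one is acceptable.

S ⇒ S y ⇒ B y y ⇒ x y y y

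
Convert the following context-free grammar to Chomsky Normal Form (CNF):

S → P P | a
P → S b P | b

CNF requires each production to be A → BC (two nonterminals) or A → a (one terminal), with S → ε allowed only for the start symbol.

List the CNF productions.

S → a; TB → b; P → b; S → P P; P → S X0; X0 → TB P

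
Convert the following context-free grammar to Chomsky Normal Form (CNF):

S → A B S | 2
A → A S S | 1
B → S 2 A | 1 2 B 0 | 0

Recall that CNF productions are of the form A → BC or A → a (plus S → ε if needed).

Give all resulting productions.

S → 2; A → 1; T2 → 2; T1 → 1; T0 → 0; B → 0; S → A X0; X0 → B S; A → A X1; X1 → S S; B → S X2; X2 → T2 A; B → T1 X3; X3 → T2 X4; X4 → B T0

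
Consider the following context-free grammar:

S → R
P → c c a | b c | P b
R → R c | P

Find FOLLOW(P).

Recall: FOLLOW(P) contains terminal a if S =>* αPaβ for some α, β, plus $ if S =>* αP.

We compute FOLLOW(P) using the standard algorithm.
FOLLOW(S) starts with {$}.
FIRST(P) = {b, c}
FIRST(R) = {b, c}
FIRST(S) = {b, c}
FOLLOW(P) = {$, b, c}
FOLLOW(R) = {$, c}
FOLLOW(S) = {$}
Therefore, FOLLOW(P) = {$, b, c}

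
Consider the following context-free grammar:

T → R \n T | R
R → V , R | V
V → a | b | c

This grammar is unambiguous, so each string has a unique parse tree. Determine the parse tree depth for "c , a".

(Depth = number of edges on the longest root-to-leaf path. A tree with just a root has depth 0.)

4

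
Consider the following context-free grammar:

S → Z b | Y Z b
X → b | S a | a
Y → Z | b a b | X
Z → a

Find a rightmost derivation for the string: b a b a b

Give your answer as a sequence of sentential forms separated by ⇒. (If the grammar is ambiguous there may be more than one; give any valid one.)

S ⇒ Y Z b ⇒ Y a b ⇒ b a b a b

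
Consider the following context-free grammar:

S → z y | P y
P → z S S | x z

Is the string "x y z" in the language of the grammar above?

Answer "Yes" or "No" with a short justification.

No - no valid derivation exists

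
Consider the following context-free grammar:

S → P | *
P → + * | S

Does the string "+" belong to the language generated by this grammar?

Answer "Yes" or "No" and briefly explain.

No - no valid derivation exists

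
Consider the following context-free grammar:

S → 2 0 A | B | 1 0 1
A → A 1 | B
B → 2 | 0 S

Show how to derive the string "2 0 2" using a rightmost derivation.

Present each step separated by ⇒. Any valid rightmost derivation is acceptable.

S ⇒ 2 0 A ⇒ 2 0 B ⇒ 2 0 2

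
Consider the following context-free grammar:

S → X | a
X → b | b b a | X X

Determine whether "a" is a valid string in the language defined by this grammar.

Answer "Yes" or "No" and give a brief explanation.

Yes - a valid derivation exists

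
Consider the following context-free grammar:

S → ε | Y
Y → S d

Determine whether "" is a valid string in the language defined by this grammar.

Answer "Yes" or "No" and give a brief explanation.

Yes - a valid derivation exists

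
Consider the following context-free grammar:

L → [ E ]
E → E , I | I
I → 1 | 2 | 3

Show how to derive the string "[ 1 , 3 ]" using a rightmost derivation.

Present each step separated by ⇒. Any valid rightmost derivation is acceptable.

L ⇒ [ E ] ⇒ [ E , I ] ⇒ [ E , 3 ] ⇒ [ I , 3 ] ⇒ [ 1 , 3 ]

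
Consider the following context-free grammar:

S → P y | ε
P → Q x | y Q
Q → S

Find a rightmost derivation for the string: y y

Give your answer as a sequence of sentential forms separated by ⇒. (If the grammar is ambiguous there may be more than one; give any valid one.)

S ⇒ P y ⇒ y Q y ⇒ y S y ⇒ y y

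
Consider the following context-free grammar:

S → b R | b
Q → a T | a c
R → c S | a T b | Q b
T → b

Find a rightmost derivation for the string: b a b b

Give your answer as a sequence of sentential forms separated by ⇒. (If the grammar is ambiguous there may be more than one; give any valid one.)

S ⇒ b R ⇒ b a T b ⇒ b a b b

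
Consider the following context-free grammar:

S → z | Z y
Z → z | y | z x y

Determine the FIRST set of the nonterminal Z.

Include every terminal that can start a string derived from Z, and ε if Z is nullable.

We compute FIRST(Z) using the standard algorithm.
FIRST(S) = {y, z}
FIRST(Z) = {y, z}
Therefore, FIRST(Z) = {y, z}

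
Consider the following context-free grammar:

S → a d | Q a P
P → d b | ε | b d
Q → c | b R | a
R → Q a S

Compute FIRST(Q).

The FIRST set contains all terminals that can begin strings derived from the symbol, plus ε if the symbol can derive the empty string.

We compute FIRST(Q) using the standard algorithm.
FIRST(P) = {b, d, ε}
FIRST(Q) = {a, b, c}
FIRST(R) = {a, b, c}
FIRST(S) = {a, b, c}
Therefore, FIRST(Q) = {a, b, c}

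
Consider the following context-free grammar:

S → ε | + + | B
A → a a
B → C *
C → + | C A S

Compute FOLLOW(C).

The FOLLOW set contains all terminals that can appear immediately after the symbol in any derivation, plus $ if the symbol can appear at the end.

We compute FOLLOW(C) using the standard algorithm.
FOLLOW(S) starts with {$}.
FIRST(A) = {a}
FIRST(B) = {+}
FIRST(C) = {+}
FIRST(S) = {+, ε}
FOLLOW(A) = {*, +, a}
FOLLOW(B) = {$, *, a}
FOLLOW(C) = {*, a}
FOLLOW(S) = {$, *, a}
Therefore, FOLLOW(C) = {*, a}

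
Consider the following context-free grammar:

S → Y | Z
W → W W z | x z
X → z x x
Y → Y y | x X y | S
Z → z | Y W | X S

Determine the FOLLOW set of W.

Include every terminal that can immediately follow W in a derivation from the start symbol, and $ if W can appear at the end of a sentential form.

We compute FOLLOW(W) using the standard algorithm.
FOLLOW(S) starts with {$}.
FIRST(S) = {x, z}
FIRST(W) = {x}
FIRST(X) = {z}
FIRST(Y) = {x, z}
FIRST(Z) = {x, z}
FOLLOW(S) = {$, x, y}
FOLLOW(W) = {$, x, y, z}
FOLLOW(X) = {x, y, z}
FOLLOW(Y) = {$, x, y}
FOLLOW(Z) = {$, x, y}
Therefore, FOLLOW(W) = {$, x, y, z}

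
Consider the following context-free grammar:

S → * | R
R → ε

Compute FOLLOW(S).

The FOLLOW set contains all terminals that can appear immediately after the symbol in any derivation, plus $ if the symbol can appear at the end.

We compute FOLLOW(S) using the standard algorithm.
FOLLOW(S) starts with {$}.
FIRST(R) = {ε}
FIRST(S) = {*, ε}
FOLLOW(R) = {$}
FOLLOW(S) = {$}
Therefore, FOLLOW(S) = {$}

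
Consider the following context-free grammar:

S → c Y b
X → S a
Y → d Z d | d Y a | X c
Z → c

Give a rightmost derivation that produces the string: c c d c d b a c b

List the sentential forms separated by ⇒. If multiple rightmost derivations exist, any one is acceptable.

S ⇒ c Y b ⇒ c X c b ⇒ c S a c b ⇒ c c Y b a c b ⇒ c c d Z d b a c b ⇒ c c d c d b a c b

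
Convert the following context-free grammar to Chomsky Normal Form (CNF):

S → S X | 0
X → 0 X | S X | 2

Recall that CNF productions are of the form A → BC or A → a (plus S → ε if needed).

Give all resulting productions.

S → 0; T0 → 0; X → 2; S → S X; X → T0 X; X → S X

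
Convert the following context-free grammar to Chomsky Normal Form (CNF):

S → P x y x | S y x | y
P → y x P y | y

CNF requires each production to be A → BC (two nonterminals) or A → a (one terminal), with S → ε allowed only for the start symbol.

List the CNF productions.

TX → x; TY → y; S → y; P → y; S → P X0; X0 → TX X1; X1 → TY TX; S → S X2; X2 → TY TX; P → TY X3; X3 → TX X4; X4 → P TY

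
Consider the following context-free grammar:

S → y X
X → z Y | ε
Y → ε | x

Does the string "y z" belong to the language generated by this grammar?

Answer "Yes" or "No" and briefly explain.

Yes - a valid derivation exists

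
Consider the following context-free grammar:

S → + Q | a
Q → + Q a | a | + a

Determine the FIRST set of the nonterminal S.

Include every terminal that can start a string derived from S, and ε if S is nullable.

We compute FIRST(S) using the standard algorithm.
FIRST(Q) = {+, a}
FIRST(S) = {+, a}
Therefore, FIRST(S) = {+, a}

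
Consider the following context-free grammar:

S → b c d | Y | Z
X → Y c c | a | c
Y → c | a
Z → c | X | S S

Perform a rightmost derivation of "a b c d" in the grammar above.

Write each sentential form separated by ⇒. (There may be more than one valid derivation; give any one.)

S ⇒ Z ⇒ S S ⇒ S b c d ⇒ Y b c d ⇒ a b c d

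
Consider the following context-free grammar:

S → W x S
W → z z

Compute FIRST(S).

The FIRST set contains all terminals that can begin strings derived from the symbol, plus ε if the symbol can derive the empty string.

We compute FIRST(S) using the standard algorithm.
FIRST(S) = {z}
FIRST(W) = {z}
Therefore, FIRST(S) = {z}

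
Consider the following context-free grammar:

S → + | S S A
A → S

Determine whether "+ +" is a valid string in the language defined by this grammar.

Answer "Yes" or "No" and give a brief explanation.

No - no valid derivation exists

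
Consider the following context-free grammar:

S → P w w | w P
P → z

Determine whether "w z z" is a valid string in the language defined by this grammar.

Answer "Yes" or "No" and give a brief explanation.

No - no valid derivation exists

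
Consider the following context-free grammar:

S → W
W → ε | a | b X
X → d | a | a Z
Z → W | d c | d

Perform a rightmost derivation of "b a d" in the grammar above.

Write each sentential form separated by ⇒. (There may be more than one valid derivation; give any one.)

S ⇒ W ⇒ b X ⇒ b a Z ⇒ b a d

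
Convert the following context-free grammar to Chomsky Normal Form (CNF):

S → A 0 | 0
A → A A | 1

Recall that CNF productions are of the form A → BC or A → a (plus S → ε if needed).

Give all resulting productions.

T0 → 0; S → 0; A → 1; S → A T0; A → A A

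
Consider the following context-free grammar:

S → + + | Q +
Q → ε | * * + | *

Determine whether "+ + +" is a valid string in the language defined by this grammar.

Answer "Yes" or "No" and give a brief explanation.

No - no valid derivation exists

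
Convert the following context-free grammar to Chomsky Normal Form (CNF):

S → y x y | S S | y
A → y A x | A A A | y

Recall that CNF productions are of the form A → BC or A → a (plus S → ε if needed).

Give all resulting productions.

TY → y; TX → x; S → y; A → y; S → TY X0; X0 → TX TY; S → S S; A → TY X1; X1 → A TX; A → A X2; X2 → A A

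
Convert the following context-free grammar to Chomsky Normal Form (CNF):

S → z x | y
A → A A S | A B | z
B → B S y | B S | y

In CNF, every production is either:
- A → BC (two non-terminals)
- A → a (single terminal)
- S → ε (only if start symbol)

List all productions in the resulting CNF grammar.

TZ → z; TX → x; S → y; A → z; TY → y; B → y; S → TZ TX; A → A X0; X0 → A S; A → A B; B → B X1; X1 → S TY; B → B S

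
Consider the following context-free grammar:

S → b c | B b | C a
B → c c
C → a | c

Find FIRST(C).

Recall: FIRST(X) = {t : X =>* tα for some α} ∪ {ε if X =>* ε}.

We compute FIRST(C) using the standard algorithm.
FIRST(B) = {c}
FIRST(C) = {a, c}
FIRST(S) = {a, b, c}
Therefore, FIRST(C) = {a, c}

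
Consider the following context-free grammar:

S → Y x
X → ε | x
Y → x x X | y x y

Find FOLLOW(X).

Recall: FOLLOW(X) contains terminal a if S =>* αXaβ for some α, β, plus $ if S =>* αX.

We compute FOLLOW(X) using the standard algorithm.
FOLLOW(S) starts with {$}.
FIRST(S) = {x, y}
FIRST(X) = {x, ε}
FIRST(Y) = {x, y}
FOLLOW(S) = {$}
FOLLOW(X) = {x}
FOLLOW(Y) = {x}
Therefore, FOLLOW(X) = {x}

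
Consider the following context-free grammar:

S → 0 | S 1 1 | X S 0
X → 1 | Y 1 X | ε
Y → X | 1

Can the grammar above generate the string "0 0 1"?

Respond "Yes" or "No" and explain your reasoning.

No - no valid derivation exists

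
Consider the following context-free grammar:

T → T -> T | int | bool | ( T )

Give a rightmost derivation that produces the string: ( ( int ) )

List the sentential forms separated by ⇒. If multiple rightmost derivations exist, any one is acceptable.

T ⇒ ( T ) ⇒ ( ( T ) ) ⇒ ( ( int ) )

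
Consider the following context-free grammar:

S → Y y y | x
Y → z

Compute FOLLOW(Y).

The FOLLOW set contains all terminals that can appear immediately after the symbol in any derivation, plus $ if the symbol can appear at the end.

We compute FOLLOW(Y) using the standard algorithm.
FOLLOW(S) starts with {$}.
FIRST(S) = {x, z}
FIRST(Y) = {z}
FOLLOW(S) = {$}
FOLLOW(Y) = {y}
Therefore, FOLLOW(Y) = {y}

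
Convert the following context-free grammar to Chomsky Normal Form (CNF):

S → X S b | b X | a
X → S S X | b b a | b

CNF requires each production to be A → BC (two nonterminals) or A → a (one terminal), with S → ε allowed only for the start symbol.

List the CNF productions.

TB → b; S → a; TA → a; X → b; S → X X0; X0 → S TB; S → TB X; X → S X1; X1 → S X; X → TB X2; X2 → TB TA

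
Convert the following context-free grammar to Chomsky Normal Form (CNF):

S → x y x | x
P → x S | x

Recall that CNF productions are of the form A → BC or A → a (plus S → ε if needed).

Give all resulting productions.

TX → x; TY → y; S → x; P → x; S → TX X0; X0 → TY TX; P → TX S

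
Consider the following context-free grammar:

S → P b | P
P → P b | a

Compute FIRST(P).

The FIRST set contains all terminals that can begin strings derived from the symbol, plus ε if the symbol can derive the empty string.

We compute FIRST(P) using the standard algorithm.
FIRST(P) = {a}
FIRST(S) = {a}
Therefore, FIRST(P) = {a}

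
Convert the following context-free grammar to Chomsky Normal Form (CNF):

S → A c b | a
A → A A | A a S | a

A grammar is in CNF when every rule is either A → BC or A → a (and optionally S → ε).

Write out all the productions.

TC → c; TB → b; S → a; TA → a; A → a; S → A X0; X0 → TC TB; A → A A; A → A X1; X1 → TA S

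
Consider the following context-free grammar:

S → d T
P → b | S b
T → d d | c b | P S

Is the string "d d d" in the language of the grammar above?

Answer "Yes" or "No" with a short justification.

Yes - a valid derivation exists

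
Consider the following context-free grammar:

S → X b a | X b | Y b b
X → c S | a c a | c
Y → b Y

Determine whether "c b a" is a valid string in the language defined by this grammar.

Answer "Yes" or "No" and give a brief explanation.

Yes - a valid derivation exists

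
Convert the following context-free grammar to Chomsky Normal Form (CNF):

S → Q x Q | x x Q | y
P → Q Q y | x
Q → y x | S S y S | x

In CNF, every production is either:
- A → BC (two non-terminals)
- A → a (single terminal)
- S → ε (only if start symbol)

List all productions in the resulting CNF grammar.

TX → x; S → y; TY → y; P → x; Q → x; S → Q X0; X0 → TX Q; S → TX X1; X1 → TX Q; P → Q X2; X2 → Q TY; Q → TY TX; Q → S X3; X3 → S X4; X4 → TY S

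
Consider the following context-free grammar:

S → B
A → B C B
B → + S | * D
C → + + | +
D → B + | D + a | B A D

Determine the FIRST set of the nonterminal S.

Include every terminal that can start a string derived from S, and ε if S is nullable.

We compute FIRST(S) using the standard algorithm.
FIRST(A) = {*, +}
FIRST(B) = {*, +}
FIRST(C) = {+}
FIRST(D) = {*, +}
FIRST(S) = {*, +}
Therefore, FIRST(S) = {*, +}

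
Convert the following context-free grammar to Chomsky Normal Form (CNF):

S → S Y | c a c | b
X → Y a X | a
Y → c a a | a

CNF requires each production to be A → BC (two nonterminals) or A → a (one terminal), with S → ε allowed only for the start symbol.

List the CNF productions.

TC → c; TA → a; S → b; X → a; Y → a; S → S Y; S → TC X0; X0 → TA TC; X → Y X1; X1 → TA X; Y → TC X2; X2 → TA TA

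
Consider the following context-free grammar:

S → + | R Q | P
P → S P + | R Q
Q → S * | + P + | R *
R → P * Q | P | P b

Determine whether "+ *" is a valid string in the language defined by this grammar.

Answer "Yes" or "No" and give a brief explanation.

No - no valid derivation exists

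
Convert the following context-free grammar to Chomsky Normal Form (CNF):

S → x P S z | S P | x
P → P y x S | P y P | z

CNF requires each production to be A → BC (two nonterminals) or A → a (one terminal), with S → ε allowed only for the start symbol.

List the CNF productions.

TX → x; TZ → z; S → x; TY → y; P → z; S → TX X0; X0 → P X1; X1 → S TZ; S → S P; P → P X2; X2 → TY X3; X3 → TX S; P → P X4; X4 → TY P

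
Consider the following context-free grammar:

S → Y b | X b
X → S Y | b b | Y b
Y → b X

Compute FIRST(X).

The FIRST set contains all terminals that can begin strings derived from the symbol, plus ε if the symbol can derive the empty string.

We compute FIRST(X) using the standard algorithm.
FIRST(S) = {b}
FIRST(X) = {b}
FIRST(Y) = {b}
Therefore, FIRST(X) = {b}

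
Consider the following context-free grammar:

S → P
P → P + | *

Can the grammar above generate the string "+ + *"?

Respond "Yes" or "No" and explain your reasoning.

No - no valid derivation exists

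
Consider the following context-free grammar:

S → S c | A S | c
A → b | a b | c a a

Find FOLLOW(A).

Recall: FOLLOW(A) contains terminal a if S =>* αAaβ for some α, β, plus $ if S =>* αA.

We compute FOLLOW(A) using the standard algorithm.
FOLLOW(S) starts with {$}.
FIRST(A) = {a, b, c}
FIRST(S) = {a, b, c}
FOLLOW(A) = {a, b, c}
FOLLOW(S) = {$, c}
Therefore, FOLLOW(A) = {a, b, c}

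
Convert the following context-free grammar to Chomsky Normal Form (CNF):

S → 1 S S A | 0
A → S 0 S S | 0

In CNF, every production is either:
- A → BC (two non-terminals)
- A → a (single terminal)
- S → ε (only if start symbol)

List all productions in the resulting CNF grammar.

T1 → 1; S → 0; T0 → 0; A → 0; S → T1 X0; X0 → S X1; X1 → S A; A → S X2; X2 → T0 X3; X3 → S S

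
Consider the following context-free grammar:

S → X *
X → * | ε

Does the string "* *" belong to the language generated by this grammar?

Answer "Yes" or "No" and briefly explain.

Yes - a valid derivation exists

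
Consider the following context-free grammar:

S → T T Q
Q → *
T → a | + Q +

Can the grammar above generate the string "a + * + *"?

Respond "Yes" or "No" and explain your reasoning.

Yes - a valid derivation exists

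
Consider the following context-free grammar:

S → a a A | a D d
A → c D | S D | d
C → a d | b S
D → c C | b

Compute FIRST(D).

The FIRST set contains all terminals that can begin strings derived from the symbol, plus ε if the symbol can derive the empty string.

We compute FIRST(D) using the standard algorithm.
FIRST(A) = {a, c, d}
FIRST(C) = {a, b}
FIRST(D) = {b, c}
FIRST(S) = {a}
Therefore, FIRST(D) = {b, c}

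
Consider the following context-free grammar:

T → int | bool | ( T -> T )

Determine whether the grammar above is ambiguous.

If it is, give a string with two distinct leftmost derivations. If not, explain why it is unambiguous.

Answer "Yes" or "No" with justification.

No - the grammar is unambiguous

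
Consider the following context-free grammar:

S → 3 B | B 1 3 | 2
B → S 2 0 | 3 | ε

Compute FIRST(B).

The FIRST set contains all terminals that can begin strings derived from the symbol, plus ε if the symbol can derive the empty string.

We compute FIRST(B) using the standard algorithm.
FIRST(B) = {1, 2, 3, ε}
FIRST(S) = {1, 2, 3}
Therefore, FIRST(B) = {1, 2, 3, ε}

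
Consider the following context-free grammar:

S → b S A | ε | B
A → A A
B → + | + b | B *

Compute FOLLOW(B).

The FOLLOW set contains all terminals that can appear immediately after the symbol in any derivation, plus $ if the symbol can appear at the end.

We compute FOLLOW(B) using the standard algorithm.
FOLLOW(S) starts with {$}.
FIRST(A) = {}
FIRST(B) = {+}
FIRST(S) = {+, b, ε}
FOLLOW(A) = {$}
FOLLOW(B) = {$, *}
FOLLOW(S) = {$}
Therefore, FOLLOW(B) = {$, *}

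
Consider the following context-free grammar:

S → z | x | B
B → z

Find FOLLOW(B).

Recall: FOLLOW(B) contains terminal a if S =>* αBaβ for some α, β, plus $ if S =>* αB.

We compute FOLLOW(B) using the standard algorithm.
FOLLOW(S) starts with {$}.
FIRST(B) = {z}
FIRST(S) = {x, z}
FOLLOW(B) = {$}
FOLLOW(S) = {$}
Therefore, FOLLOW(B) = {$}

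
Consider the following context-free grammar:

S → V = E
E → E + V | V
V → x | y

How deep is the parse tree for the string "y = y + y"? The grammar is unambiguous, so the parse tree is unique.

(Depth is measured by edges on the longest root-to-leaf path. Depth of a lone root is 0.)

4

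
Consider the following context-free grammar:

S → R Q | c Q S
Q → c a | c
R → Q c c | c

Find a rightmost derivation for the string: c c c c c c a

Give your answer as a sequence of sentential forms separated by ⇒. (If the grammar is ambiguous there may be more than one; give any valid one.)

S ⇒ c Q S ⇒ c Q R Q ⇒ c Q R c a ⇒ c Q Q c c c a ⇒ c Q c c c c a ⇒ c c c c c c a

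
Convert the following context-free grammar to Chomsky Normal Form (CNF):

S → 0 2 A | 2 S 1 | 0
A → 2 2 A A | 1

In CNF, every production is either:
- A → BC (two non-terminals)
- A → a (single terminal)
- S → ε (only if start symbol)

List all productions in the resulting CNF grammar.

T0 → 0; T2 → 2; T1 → 1; S → 0; A → 1; S → T0 X0; X0 → T2 A; S → T2 X1; X1 → S T1; A → T2 X2; X2 → T2 X3; X3 → A A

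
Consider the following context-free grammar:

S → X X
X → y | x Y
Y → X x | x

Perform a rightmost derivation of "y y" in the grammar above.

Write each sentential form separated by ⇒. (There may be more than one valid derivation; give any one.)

S ⇒ X X ⇒ X y ⇒ y y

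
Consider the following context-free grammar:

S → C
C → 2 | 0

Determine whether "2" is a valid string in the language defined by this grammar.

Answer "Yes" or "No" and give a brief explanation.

Yes - a valid derivation exists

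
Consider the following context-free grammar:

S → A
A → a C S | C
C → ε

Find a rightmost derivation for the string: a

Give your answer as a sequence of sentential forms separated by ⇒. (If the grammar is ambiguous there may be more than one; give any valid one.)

S ⇒ A ⇒ a C S ⇒ a C A ⇒ a C C ⇒ a C ⇒ a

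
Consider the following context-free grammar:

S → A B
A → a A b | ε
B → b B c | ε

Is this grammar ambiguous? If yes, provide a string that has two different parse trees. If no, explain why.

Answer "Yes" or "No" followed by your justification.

No - the grammar is unambiguous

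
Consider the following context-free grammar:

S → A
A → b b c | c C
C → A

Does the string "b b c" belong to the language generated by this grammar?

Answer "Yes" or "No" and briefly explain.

Yes - a valid derivation exists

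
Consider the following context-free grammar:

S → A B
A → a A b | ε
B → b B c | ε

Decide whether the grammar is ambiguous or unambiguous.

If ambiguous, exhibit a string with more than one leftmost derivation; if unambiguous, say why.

Unambiguous - every string in the language has a unique leftmost derivation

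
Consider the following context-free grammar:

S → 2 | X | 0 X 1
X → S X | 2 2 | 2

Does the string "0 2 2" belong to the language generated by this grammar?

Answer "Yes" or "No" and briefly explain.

No - no valid derivation exists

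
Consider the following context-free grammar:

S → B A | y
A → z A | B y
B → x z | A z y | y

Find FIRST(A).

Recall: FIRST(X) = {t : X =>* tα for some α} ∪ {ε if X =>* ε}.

We compute FIRST(A) using the standard algorithm.
FIRST(A) = {x, y, z}
FIRST(B) = {x, y, z}
FIRST(S) = {x, y, z}
Therefore, FIRST(A) = {x, y, z}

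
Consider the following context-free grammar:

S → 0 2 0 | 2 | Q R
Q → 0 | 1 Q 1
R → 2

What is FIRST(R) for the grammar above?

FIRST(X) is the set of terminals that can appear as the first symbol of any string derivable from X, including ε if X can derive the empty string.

We compute FIRST(R) using the standard algorithm.
FIRST(Q) = {0, 1}
FIRST(R) = {2}
FIRST(S) = {0, 1, 2}
Therefore, FIRST(R) = {2}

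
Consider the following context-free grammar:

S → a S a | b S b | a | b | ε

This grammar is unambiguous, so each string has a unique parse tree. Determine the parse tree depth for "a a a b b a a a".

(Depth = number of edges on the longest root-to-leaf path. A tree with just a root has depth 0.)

5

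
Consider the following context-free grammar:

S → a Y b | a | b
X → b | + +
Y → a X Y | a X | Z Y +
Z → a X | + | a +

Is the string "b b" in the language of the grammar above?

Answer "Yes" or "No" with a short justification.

No - no valid derivation exists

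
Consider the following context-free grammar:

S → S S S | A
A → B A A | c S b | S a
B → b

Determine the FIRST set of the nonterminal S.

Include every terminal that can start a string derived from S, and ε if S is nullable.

We compute FIRST(S) using the standard algorithm.
FIRST(A) = {b, c}
FIRST(B) = {b}
FIRST(S) = {b, c}
Therefore, FIRST(S) = {b, c}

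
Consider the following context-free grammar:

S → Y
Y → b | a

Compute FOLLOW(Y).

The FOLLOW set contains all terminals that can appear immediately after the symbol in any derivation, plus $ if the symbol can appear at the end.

We compute FOLLOW(Y) using the standard algorithm.
FOLLOW(S) starts with {$}.
FIRST(S) = {a, b}
FIRST(Y) = {a, b}
FOLLOW(S) = {$}
FOLLOW(Y) = {$}
Therefore, FOLLOW(Y) = {$}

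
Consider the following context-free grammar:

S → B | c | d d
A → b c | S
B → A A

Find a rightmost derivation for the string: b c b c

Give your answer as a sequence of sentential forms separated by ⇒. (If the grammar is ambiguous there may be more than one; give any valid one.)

S ⇒ B ⇒ A A ⇒ A b c ⇒ b c b c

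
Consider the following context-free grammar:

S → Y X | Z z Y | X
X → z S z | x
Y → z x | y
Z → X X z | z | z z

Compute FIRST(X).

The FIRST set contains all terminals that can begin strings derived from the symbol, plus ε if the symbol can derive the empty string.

We compute FIRST(X) using the standard algorithm.
FIRST(S) = {x, y, z}
FIRST(X) = {x, z}
FIRST(Y) = {y, z}
FIRST(Z) = {x, z}
Therefore, FIRST(X) = {x, z}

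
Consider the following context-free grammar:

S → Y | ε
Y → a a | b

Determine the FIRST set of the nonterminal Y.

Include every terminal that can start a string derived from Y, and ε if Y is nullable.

We compute FIRST(Y) using the standard algorithm.
FIRST(S) = {a, b, ε}
FIRST(Y) = {a, b}
Therefore, FIRST(Y) = {a, b}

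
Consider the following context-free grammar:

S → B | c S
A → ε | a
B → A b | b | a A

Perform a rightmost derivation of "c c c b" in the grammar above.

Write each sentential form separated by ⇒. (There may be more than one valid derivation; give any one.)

S ⇒ c S ⇒ c c S ⇒ c c c S ⇒ c c c B ⇒ c c c b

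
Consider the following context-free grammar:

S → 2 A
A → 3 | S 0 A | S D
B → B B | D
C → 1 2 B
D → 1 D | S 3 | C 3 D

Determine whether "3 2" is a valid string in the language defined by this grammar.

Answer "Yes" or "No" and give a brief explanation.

No - no valid derivation exists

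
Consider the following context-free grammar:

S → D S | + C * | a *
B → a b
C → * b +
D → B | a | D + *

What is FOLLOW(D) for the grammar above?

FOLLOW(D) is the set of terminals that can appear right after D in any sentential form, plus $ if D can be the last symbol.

We compute FOLLOW(D) using the standard algorithm.
FOLLOW(S) starts with {$}.
FIRST(B) = {a}
FIRST(C) = {*}
FIRST(D) = {a}
FIRST(S) = {+, a}
FOLLOW(B) = {+, a}
FOLLOW(C) = {*}
FOLLOW(D) = {+, a}
FOLLOW(S) = {$}
Therefore, FOLLOW(D) = {+, a}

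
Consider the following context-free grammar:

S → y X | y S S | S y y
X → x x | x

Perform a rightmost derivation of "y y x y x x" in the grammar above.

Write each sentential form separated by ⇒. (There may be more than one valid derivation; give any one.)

S ⇒ y S S ⇒ y S y X ⇒ y S y x x ⇒ y y X y x x ⇒ y y x y x x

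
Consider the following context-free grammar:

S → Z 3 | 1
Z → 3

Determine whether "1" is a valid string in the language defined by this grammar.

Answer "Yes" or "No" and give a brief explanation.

Yes - a valid derivation exists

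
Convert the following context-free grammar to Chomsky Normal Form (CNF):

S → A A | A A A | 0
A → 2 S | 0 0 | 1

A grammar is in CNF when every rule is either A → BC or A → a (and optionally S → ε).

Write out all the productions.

S → 0; T2 → 2; T0 → 0; A → 1; S → A A; S → A X0; X0 → A A; A → T2 S; A → T0 T0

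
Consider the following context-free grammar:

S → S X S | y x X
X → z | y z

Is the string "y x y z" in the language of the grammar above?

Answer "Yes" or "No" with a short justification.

Yes - a valid derivation exists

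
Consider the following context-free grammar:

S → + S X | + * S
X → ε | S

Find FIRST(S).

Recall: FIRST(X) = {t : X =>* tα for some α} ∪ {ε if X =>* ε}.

We compute FIRST(S) using the standard algorithm.
FIRST(S) = {+}
FIRST(X) = {+, ε}
Therefore, FIRST(S) = {+}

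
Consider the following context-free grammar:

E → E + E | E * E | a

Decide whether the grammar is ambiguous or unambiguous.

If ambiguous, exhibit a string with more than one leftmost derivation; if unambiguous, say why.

Ambiguous - the string 'a * a * a * a + a + a' has two distinct leftmost derivations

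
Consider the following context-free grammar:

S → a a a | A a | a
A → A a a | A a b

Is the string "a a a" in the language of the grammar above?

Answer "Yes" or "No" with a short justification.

Yes - a valid derivation exists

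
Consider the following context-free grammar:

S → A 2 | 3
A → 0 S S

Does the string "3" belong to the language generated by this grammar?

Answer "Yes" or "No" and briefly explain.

Yes - a valid derivation exists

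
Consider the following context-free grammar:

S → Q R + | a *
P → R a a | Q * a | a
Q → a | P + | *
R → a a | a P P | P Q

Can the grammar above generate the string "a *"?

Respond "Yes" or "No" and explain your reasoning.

Yes - a valid derivation exists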